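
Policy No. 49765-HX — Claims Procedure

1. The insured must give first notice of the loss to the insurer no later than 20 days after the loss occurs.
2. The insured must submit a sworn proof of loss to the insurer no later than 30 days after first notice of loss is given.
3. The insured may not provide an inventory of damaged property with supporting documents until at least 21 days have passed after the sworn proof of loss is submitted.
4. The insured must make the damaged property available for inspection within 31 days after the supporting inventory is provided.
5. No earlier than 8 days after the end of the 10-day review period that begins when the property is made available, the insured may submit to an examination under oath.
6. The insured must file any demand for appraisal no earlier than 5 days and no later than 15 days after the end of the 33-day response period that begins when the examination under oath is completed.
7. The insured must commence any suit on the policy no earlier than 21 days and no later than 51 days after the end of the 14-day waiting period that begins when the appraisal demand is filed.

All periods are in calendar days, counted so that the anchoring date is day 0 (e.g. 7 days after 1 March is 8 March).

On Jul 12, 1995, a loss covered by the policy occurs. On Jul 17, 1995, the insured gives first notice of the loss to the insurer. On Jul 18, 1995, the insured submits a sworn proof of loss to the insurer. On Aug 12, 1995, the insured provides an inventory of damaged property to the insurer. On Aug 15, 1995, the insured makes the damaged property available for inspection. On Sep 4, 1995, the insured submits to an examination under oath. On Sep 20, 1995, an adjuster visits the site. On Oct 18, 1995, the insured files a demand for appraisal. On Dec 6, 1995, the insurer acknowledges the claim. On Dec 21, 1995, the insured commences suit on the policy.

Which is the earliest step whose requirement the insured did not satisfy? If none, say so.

None — every step was satisfied

Step 1: 20 days after Jul 12, 1995 (when the loss occurs) is Aug 1, 1995; Jul 17, 1995 is within that limit.
Step 2: 30 days after Jul 17, 1995 (when first notice of loss is given) is Aug 16, 1995; completed Jul 18, 1995, before the deadline.
Step 3: the earliest permitted date is 21 days after Jul 18, 1995 (when the sworn proof of loss is submitted), i.e. Aug 8, 1995; done Aug 12, 1995 — permitted.
Step 4: 31 days after Aug 12, 1995 (when the supporting inventory is provided) is Sep 12, 1995; Aug 15, 1995 is within that limit.
Step 5: the earliest permitted date is 8 days after Aug 25, 1995 (end of the 10-day review period, which began when the property is made available on Aug 15, 1995), i.e. Sep 2, 1995; Sep 4, 1995 is on or after that date.
Step 6: the window is 5–15 days after Oct 7, 1995 (end of the 33-day response period, which began when the examination under oath is completed on Sep 4, 1995), so Oct 12, 1995 through Oct 22, 1995; done Oct 18, 1995 — within the window.
Step 7: the window is 21–51 days after Nov 1, 1995 (end of the 14-day waiting period, which began when the appraisal demand is filed on Oct 18, 1995), so Nov 22, 1995 through Dec 22, 1995; Dec 21, 1995 falls inside that range.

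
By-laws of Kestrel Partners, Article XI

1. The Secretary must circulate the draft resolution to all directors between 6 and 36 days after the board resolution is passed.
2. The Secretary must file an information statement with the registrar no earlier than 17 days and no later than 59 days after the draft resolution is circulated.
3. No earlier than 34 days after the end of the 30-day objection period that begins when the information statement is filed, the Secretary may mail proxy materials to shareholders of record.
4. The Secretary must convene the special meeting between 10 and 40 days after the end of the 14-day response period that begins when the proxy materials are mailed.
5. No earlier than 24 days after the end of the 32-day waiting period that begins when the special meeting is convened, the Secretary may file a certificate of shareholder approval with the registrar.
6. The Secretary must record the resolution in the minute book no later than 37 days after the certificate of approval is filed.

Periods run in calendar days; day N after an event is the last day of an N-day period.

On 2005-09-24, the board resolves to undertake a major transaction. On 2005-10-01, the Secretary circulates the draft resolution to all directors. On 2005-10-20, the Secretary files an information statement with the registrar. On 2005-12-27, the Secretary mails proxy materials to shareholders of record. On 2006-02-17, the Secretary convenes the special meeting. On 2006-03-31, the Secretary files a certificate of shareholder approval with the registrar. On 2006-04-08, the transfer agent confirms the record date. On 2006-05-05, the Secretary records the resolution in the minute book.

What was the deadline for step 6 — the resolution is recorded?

2006-05-07

Step 6 runs from 2006-03-31, when the certificate of approval is filed. 37 days after 2006-03-31 is 2006-05-07.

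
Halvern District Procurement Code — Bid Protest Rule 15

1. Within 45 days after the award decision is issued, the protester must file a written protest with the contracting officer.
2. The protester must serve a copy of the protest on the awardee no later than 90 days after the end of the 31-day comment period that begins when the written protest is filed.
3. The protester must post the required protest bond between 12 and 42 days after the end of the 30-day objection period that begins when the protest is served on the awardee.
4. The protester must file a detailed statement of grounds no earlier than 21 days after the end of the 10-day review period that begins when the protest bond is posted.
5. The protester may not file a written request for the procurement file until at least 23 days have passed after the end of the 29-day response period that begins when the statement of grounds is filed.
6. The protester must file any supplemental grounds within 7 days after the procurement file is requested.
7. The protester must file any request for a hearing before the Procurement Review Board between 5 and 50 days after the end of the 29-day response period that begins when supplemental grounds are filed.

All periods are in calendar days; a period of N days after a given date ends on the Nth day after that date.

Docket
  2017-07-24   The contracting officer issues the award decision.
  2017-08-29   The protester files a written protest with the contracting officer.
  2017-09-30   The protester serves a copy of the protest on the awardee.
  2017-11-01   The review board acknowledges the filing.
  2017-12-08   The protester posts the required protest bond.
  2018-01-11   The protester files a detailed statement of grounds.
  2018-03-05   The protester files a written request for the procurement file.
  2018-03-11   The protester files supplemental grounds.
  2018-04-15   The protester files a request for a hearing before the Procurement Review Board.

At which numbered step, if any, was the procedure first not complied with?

None — every step was satisfied

(1) due by 2017-07-24 + 45 days = 2017-09-07; 2017-08-29 is within that limit.
(2) due by 2017-09-29 + 90 days = 2017-12-28; 2017-09-30 is within that limit.
(3) the permitted window runs from 2017-10-30 + 12 = 2017-11-11 to 2017-10-30 + 42 = 2017-12-11; done 2017-12-08, which is between those dates.
(4) permitted from 2017-12-18 + 21 days = 2018-01-08 onward; done 2018-01-11, after the minimum wait.
(5) permitted from 2018-02-09 + 23 days = 2018-03-04 onward; 2018-03-05 is on or after that date.
(6) due by 2018-03-05 + 7 days = 2018-03-12; 2018-03-11 is within that limit.
(7) the permitted window runs from 2018-04-09 + 5 = 2018-04-14 to 2018-04-09 + 50 = 2018-05-29; done 2018-04-15 — within the window.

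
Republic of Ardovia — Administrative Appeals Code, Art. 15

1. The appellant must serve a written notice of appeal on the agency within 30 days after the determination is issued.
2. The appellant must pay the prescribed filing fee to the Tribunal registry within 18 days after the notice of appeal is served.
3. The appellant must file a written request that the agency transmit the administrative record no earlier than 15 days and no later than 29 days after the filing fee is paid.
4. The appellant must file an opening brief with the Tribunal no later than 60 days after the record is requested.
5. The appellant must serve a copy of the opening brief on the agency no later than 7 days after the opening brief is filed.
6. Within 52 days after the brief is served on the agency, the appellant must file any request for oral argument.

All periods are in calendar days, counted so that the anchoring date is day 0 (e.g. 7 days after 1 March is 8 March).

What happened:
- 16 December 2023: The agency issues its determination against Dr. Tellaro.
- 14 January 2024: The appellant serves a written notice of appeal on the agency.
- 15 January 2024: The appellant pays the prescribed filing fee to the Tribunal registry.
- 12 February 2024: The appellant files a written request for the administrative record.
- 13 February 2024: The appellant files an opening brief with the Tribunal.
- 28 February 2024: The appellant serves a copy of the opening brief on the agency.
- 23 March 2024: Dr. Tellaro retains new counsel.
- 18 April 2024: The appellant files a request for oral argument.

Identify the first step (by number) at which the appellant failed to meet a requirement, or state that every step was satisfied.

Step 5

(1) due by 16 December 2023 + 30 days = 15 January 2024; done 14 January 2024 — timely.
(2) due by 14 January 2024 + 18 days = 1 February 2024; completed 15 January 2024, before the deadline.
(3) the permitted window runs from 15 January 2024 + 15 = 30 January 2024 to 15 January 2024 + 29 = 13 February 2024; 12 February 2024 falls inside that range.
(4) due by 12 February 2024 + 60 days = 12 April 2024; done 13 February 2024 — timely.
(5) due by 13 February 2024 + 7 days = 20 February 2024; not done until 28 February 2024, 8 days after the deadline.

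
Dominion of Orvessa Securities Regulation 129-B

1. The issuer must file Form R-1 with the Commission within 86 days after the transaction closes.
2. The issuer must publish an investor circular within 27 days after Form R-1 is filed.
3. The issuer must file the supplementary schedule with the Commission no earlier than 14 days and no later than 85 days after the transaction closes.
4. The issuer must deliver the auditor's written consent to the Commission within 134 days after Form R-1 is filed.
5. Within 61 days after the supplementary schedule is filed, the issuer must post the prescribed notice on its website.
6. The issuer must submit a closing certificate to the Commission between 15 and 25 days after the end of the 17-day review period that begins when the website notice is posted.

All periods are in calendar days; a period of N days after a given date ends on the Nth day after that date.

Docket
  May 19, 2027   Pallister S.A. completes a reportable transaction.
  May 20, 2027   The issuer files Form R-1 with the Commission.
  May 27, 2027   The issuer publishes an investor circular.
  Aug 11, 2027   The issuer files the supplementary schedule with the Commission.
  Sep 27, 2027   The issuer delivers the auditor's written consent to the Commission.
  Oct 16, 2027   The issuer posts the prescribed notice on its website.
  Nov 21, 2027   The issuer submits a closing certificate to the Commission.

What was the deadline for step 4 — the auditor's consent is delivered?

Step 4 runs from May 20, 2027, when Form R-1 is filed. 134 days after May 20, 2027 is Oct 1, 2027.

Oct 1, 2027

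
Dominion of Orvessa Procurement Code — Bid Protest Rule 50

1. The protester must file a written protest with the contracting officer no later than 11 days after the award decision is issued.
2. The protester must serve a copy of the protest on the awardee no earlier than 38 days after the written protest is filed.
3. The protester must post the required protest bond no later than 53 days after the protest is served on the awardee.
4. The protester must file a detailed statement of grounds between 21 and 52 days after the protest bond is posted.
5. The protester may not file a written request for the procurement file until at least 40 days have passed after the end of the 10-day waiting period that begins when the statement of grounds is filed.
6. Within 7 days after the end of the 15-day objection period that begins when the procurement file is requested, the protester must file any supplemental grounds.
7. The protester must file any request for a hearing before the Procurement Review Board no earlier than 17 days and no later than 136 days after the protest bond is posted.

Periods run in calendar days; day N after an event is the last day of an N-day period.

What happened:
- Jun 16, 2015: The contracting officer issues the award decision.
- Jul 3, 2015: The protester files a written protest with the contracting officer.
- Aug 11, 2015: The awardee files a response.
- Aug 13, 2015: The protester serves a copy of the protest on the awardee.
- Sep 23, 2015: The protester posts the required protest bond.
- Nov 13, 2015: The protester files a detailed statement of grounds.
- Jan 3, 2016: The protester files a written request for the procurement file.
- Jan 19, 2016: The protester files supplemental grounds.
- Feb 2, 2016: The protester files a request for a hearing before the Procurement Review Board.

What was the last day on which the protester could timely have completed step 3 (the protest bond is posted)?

Oct 5, 2015

Step 3 runs from Aug 13, 2015, when the protest is served on the awardee. 53 days after Aug 13, 2015 is Oct 5, 2015.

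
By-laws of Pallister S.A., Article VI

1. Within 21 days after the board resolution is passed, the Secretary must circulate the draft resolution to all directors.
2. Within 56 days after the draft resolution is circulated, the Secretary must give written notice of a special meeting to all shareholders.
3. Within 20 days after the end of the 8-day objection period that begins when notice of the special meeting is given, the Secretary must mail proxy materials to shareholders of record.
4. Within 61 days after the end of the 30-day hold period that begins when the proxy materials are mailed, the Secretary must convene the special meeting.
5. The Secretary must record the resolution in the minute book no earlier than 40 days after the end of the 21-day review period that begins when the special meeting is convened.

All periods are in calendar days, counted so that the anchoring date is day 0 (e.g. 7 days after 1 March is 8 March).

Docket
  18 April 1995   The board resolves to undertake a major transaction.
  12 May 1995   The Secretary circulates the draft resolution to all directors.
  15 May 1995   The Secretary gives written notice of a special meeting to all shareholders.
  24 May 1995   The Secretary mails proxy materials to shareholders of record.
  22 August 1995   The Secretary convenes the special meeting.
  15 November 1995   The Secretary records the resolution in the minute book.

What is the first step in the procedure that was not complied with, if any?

(1) due by 18 April 1995 + 21 days = 9 May 1995; done 12 May 1995 — 3 days late.

Step 1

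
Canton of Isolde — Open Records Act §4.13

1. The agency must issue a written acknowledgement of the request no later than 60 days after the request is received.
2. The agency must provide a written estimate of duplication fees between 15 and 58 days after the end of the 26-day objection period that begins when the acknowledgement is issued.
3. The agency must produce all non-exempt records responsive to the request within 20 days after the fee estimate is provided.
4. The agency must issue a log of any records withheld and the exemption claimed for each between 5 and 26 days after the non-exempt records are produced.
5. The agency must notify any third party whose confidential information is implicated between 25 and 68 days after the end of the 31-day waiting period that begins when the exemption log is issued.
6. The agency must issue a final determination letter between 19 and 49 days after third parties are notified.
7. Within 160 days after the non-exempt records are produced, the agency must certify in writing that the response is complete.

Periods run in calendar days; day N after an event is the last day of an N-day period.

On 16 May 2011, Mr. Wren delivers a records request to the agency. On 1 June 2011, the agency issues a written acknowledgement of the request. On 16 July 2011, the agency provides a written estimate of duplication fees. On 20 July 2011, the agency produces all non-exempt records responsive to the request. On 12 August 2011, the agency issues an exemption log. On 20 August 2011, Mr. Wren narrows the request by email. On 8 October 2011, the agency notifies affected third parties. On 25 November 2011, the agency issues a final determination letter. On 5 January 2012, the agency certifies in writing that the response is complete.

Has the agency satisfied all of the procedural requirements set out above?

Step 1: 60 days after 16 May 2011 (when the request is received) is 15 July 2011; done 1 June 2011 — timely.
Step 2: the window is 15–58 days after 27 June 2011 (end of the 26-day objection period, which began when the acknowledgement is issued on 1 June 2011), so 12 July 2011 through 24 August 2011; 16 July 2011 falls inside that range.
Step 3: 20 days after 16 July 2011 (when the fee estimate is provided) is 5 August 2011; done 20 July 2011 — timely.
Step 4: the window is 5–26 days after 20 July 2011 (when the non-exempt records are produced), so 25 July 2011 through 15 August 2011; done 12 August 2011 — within the window.
Step 5: the window is 25–68 days after 12 September 2011 (end of the 31-day waiting period, which began when the exemption log is issued on 12 August 2011), so 7 October 2011 through 19 November 2011; done 8 October 2011 — within the window.
Step 6: the window is 19–49 days after 8 October 2011 (when third parties are notified), so 27 October 2011 through 26 November 2011; done 25 November 2011 — within the window.
Step 7: 160 days after 20 July 2011 (when the non-exempt records are produced) is 27 December 2011; done 5 January 2012 — 9 days late.

No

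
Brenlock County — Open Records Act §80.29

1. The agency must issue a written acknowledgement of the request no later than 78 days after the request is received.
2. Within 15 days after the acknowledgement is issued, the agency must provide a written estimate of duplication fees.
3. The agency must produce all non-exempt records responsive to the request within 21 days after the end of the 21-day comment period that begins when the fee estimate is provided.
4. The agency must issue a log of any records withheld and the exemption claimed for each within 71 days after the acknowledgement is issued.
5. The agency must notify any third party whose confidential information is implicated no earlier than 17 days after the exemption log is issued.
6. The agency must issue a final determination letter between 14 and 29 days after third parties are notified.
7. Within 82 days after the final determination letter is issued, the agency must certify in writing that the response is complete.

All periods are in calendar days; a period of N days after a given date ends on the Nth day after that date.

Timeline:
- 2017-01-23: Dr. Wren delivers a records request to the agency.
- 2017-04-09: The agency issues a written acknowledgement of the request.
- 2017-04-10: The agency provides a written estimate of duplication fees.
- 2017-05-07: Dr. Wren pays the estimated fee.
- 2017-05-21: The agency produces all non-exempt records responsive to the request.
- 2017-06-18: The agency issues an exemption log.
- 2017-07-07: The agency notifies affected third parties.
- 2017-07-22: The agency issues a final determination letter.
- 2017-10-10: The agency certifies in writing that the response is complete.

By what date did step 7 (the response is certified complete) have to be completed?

Step 7 runs from 2017-07-22, when the final determination letter is issued. 82 days after 2017-07-22 is 2017-10-12.

2017-10-12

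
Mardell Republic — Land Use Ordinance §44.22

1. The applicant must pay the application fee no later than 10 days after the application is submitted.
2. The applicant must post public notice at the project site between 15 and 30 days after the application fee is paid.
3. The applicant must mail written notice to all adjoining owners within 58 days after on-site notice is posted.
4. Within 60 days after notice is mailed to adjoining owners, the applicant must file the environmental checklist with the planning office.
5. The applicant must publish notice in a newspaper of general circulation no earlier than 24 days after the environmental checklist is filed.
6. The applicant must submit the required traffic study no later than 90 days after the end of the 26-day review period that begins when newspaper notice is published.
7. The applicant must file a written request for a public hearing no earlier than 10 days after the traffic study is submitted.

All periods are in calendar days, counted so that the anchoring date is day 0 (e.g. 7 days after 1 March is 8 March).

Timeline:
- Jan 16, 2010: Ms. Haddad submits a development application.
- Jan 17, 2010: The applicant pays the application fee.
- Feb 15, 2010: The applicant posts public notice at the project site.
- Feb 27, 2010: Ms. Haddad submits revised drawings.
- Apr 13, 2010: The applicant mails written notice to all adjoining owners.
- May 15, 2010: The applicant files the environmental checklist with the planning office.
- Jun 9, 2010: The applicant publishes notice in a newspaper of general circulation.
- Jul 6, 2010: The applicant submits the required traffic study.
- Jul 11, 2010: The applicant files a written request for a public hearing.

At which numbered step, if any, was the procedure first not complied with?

Step 7

Step 1: 10 days after Jan 16, 2010 (when the application is submitted) is Jan 26, 2010; completed Jan 17, 2010, before the deadline.
Step 2: the window is 15–30 days after Jan 17, 2010 (when the application fee is paid), so Feb 1, 2010 through Feb 16, 2010; Feb 15, 2010 falls inside that range.
Step 3: 58 days after Feb 15, 2010 (when on-site notice is posted) is Apr 14, 2010; Apr 13, 2010 is within that limit.
Step 4: 60 days after Apr 13, 2010 (when notice is mailed to adjoining owners) is Jun 12, 2010; May 15, 2010 is within that limit.
Step 5: the earliest permitted date is 24 days after May 15, 2010 (when the environmental checklist is filed), i.e. Jun 8, 2010; done Jun 9, 2010, after the minimum wait.
Step 6: 90 days after Jul 5, 2010 (end of the 26-day review period, which began when newspaper notice is published on Jun 9, 2010) is Oct 3, 2010; completed Jul 6, 2010, before the deadline.
Step 7: the earliest permitted date is 10 days after Jul 6, 2010 (when the traffic study is submitted), i.e. Jul 16, 2010; Jul 11, 2010 is 5 days before the earliest permitted date.
Later steps need not be reached.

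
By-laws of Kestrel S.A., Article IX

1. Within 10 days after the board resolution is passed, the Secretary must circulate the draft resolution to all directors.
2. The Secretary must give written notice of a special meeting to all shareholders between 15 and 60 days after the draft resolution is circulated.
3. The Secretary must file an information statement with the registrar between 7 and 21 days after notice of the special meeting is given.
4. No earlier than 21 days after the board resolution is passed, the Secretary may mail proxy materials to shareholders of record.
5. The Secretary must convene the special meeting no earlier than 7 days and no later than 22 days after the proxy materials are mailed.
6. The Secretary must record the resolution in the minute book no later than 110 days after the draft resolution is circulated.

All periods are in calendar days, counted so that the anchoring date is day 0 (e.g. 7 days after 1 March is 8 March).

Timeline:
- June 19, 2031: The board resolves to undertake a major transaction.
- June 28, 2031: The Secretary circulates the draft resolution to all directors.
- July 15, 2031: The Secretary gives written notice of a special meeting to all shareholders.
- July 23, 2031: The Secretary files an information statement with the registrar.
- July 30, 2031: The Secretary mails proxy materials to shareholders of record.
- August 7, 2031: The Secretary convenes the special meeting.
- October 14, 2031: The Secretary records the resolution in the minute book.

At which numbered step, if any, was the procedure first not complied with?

(1) due by June 19, 2031 + 10 days = June 29, 2031; completed June 28, 2031, before the deadline.
(2) the permitted window runs from June 28, 2031 + 15 = July 13, 2031 to June 28, 2031 + 60 = August 27, 2031; July 15, 2031 falls inside that range.
(3) the permitted window runs from July 15, 2031 + 7 = July 22, 2031 to July 15, 2031 + 21 = August 5, 2031; done July 23, 2031, which is between those dates.
(4) permitted from June 19, 2031 + 21 days = July 10, 2031 onward; done July 30, 2031, after the minimum wait.
(5) the permitted window runs from July 30, 2031 + 7 = August 6, 2031 to July 30, 2031 + 22 = August 21, 2031; done August 7, 2031, which is between those dates.
(6) due by June 28, 2031 + 110 days = October 16, 2031; done October 14, 2031 — timely.

None — every step was satisfied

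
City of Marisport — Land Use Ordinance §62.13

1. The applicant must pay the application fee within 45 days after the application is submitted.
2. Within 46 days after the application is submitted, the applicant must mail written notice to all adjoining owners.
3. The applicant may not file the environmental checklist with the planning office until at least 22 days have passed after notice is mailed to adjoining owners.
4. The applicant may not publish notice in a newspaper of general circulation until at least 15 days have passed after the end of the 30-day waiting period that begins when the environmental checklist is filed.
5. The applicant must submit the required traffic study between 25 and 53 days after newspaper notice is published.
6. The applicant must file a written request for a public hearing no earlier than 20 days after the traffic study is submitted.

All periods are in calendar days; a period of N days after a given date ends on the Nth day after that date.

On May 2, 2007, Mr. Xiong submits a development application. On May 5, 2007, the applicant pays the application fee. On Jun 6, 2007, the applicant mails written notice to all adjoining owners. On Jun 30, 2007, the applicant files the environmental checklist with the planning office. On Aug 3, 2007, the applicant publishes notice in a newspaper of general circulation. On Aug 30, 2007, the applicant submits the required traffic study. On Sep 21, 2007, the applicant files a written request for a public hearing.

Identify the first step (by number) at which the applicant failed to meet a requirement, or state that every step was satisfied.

(1) due by May 2, 2007 + 45 days = Jun 16, 2007; completed May 5, 2007, before the deadline.
(2) due by May 2, 2007 + 46 days = Jun 17, 2007; Jun 6, 2007 is within that limit.
(3) permitted from Jun 6, 2007 + 22 days = Jun 28, 2007 onward; Jun 30, 2007 is on or after that date.
(4) permitted from Jul 30, 2007 + 15 days = Aug 14, 2007 onward; done Aug 3, 2007 — 11 days too early.
No need to go further; step 4 was not satisfied.

Step 4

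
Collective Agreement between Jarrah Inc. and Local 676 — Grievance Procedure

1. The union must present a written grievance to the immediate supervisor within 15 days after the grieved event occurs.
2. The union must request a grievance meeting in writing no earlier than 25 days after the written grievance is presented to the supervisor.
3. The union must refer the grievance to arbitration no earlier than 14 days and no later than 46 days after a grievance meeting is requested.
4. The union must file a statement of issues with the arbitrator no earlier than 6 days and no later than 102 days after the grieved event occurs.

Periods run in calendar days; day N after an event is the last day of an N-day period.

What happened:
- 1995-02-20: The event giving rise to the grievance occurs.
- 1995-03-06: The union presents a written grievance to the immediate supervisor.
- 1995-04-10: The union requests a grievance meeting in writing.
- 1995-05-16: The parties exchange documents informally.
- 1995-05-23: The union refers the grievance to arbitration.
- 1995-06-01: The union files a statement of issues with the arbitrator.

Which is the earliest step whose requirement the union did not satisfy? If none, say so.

None — every step was satisfied

(1) due by 1995-02-20 + 15 days = 1995-03-07; 1995-03-06 is within that limit.
(2) permitted from 1995-03-06 + 25 days = 1995-03-31 onward; done 1995-04-10, after the minimum wait.
(3) the permitted window runs from 1995-04-10 + 14 = 1995-04-24 to 1995-04-10 + 46 = 1995-05-26; 1995-05-23 falls inside that range.
(4) the permitted window runs from 1995-02-20 + 6 = 1995-02-26 to 1995-02-20 + 102 = 1995-06-02; done 1995-06-01, which is between those dates.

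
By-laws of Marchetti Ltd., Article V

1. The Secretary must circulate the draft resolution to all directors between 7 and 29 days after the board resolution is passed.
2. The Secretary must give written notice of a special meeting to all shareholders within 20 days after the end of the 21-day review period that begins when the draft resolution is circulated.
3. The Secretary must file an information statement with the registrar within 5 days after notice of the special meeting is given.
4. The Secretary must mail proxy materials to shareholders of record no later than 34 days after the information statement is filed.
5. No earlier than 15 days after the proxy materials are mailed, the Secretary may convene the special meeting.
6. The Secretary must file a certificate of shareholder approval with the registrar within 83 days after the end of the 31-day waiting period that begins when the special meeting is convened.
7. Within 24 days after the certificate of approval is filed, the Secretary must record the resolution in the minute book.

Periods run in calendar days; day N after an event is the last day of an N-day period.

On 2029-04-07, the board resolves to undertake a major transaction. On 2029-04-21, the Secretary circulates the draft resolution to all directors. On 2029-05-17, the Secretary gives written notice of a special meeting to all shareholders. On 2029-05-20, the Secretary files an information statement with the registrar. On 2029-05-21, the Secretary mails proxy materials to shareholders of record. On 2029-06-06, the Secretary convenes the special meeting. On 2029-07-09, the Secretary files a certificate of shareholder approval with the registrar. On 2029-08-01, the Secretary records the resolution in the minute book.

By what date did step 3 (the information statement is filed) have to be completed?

2029-05-22

Step 3 runs from 2029-05-17, when notice of the special meeting is given. 5 days after 2029-05-17 is 2029-05-22.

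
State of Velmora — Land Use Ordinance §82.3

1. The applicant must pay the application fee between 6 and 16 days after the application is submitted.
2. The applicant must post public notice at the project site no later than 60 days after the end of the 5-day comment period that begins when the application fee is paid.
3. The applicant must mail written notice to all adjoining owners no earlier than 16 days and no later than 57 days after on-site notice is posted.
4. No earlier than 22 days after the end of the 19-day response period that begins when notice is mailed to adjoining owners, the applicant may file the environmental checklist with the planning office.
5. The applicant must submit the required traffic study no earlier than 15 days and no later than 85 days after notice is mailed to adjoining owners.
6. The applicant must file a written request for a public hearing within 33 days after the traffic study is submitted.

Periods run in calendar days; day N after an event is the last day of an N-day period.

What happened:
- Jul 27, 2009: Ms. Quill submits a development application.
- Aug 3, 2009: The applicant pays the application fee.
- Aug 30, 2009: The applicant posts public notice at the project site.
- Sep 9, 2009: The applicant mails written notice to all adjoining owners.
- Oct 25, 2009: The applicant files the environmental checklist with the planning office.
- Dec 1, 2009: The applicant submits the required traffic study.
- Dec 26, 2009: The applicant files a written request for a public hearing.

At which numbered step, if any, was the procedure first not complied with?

Step 1: the window is 6–16 days after Jul 27, 2009 (when the application is submitted), so Aug 2, 2009 through Aug 12, 2009; Aug 3, 2009 falls inside that range.
Step 2: 60 days after Aug 8, 2009 (end of the 5-day comment period, which began when the application fee is paid on Aug 3, 2009) is Oct 7, 2009; done Aug 30, 2009 — timely.
Step 3: the window is 16–57 days after Aug 30, 2009 (when on-site notice is posted), so Sep 15, 2009 through Oct 26, 2009; Sep 9, 2009 is 6 days too early.

Step 3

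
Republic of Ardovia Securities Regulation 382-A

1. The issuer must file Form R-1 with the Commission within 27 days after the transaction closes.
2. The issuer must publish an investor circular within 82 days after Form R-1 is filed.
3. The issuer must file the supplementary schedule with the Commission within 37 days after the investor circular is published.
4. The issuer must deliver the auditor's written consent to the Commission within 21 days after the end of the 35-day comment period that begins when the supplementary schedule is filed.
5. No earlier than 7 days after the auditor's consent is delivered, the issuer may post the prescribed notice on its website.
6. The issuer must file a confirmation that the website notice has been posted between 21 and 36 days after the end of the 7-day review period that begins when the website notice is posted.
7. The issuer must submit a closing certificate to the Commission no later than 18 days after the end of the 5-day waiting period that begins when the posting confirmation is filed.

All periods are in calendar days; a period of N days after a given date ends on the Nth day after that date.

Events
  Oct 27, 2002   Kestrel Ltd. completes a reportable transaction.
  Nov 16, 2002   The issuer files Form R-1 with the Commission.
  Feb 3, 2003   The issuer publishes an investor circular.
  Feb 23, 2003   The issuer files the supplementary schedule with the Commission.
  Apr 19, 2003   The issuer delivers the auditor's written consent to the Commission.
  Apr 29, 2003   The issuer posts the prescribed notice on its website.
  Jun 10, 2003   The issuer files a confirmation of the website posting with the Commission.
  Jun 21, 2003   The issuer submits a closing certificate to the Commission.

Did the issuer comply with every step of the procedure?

Yes

Step 1 — counting 27 days from Oct 27, 2002 (when the transaction closes) gives a deadline of Nov 23, 2002; completed Nov 16, 2002, before the deadline.
Step 2 — counting 82 days from Nov 16, 2002 (when Form R-1 is filed) gives a deadline of Feb 6, 2003; completed Feb 3, 2003, before the deadline.
Step 3 — counting 37 days from Feb 3, 2003 (when the investor circular is published) gives a deadline of Mar 12, 2003; Feb 23, 2003 is within that limit.
Step 4 — counting 21 days from Mar 30, 2003 (end of the 35-day comment period, which began when the supplementary schedule is filed on Feb 23, 2003) gives a deadline of Apr 20, 2003; Apr 19, 2003 is within that limit.
Step 5 — must wait 7 days from Apr 19, 2003 (when the auditor's consent is delivered), so not before Apr 26, 2003; done Apr 29, 2003 — permitted.
Step 6 — 21 and 36 days from May 6, 2003 (end of the 7-day review period, which began when the website notice is posted on Apr 29, 2003) are May 27, 2003 and Jun 11, 2003 respectively; done Jun 10, 2003 — within the window.
Step 7 — counting 18 days from Jun 15, 2003 (end of the 5-day waiting period, which began when the posting confirmation is filed on Jun 10, 2003) gives a deadline of Jul 3, 2003; completed Jun 21, 2003, before the deadline.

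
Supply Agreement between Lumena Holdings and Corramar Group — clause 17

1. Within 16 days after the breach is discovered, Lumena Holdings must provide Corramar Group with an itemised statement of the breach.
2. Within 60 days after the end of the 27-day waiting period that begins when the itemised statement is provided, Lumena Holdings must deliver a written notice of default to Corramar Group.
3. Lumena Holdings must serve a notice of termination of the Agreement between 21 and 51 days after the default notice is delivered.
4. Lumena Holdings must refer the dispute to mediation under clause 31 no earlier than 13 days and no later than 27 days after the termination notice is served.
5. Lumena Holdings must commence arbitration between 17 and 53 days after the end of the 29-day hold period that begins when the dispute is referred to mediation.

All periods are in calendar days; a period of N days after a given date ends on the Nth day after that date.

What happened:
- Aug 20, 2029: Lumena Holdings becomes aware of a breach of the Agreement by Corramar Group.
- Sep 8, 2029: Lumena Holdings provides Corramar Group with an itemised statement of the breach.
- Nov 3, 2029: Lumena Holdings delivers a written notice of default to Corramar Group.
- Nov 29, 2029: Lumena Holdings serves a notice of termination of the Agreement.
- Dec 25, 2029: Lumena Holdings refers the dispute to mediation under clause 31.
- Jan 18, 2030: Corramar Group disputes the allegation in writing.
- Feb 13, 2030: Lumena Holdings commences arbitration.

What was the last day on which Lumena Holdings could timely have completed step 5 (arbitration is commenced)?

The dispute is referred to mediation on Dec 25, 2029; the 29-day hold period therefore ends Jan 23, 2030, and step 5 runs from that date. The window is 17–53 days after Jan 23, 2030; it closes on Mar 17, 2030.

Mar 17, 2030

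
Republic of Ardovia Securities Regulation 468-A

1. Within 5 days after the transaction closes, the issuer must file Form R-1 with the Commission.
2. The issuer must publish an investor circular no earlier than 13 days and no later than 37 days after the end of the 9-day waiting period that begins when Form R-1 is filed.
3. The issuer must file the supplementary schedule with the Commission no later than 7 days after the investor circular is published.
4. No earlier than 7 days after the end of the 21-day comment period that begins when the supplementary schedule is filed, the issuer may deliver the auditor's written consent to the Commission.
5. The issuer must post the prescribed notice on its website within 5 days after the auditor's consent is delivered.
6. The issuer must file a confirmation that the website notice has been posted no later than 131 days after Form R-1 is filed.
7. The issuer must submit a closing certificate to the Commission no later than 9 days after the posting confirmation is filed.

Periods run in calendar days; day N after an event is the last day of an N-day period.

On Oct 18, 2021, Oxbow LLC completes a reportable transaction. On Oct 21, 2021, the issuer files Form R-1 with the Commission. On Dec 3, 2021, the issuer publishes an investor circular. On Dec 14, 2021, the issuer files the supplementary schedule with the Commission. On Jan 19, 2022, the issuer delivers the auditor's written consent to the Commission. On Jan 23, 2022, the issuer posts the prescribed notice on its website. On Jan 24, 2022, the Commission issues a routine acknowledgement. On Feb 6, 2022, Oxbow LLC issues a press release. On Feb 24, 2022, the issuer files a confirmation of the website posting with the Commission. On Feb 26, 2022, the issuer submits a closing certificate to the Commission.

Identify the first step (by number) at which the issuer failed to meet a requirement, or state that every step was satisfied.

Step 1: 5 days after Oct 18, 2021 (when the transaction closes) is Oct 23, 2021; done Oct 21, 2021 — timely.
Step 2: the window is 13–37 days after Oct 30, 2021 (end of the 9-day waiting period, which began when Form R-1 is filed on Oct 21, 2021), so Nov 12, 2021 through Dec 6, 2021; done Dec 3, 2021, which is between those dates.
Step 3: 7 days after Dec 3, 2021 (when the investor circular is published) is Dec 10, 2021; done Dec 14, 2021 — 4 days late.
The procedure was therefore not followed at step 3.

Step 3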